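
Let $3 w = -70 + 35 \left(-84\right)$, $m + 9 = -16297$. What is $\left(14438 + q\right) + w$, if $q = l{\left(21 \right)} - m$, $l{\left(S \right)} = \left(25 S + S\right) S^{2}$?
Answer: $\frac{811580}{3} \approx 2.7053 \cdot 10^{5}$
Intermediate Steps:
$m = -16306$ ($m = -9 - 16297 = -16306$)
$w = - \frac{3010}{3}$ ($w = \frac{-70 + 35 \left(-84\right)}{3} = \frac{-70 - 2940}{3} = \frac{1}{3} \left(-3010\right) = - \frac{3010}{3} \approx -1003.3$)
$l{\left(S \right)} = 26 S^{3}$ ($l{\left(S \right)} = 26 S S^{2} = 26 S^{3}$)
$q = 257092$ ($q = 26 \cdot 21^{3} - -16306 = 26 \cdot 9261 + 16306 = 240786 + 16306 = 257092$)
$\left(14438 + q\right) + w = \left(14438 + 257092\right) - \frac{3010}{3} = 271530 - \frac{3010}{3} = \frac{811580}{3}$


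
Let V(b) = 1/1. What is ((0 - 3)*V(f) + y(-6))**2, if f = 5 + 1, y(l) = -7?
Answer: 100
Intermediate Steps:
f = 6
V(b) = 1
((0 - 3)*V(f) + y(-6))**2 = ((0 - 3)*1 - 7)**2 = (-3*1 - 7)**2 = (-3 - 7)**2 = (-10)**2 = 100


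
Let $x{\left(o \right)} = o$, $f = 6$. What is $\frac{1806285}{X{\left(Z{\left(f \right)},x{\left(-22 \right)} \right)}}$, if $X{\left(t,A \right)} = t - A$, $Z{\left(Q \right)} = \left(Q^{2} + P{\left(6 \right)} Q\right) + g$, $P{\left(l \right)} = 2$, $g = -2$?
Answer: $\frac{1806285}{68} \approx 26563.0$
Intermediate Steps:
$Z{\left(Q \right)} = -2 + Q^{2} + 2 Q$ ($Z{\left(Q \right)} = \left(Q^{2} + 2 Q\right) - 2 = -2 + Q^{2} + 2 Q$)
$\frac{1806285}{X{\left(Z{\left(f \right)},x{\left(-22 \right)} \right)}} = \frac{1806285}{\left(-2 + 6^{2} + 2 \cdot 6\right) - -22} = \frac{1806285}{\left(-2 + 36 + 12\right) + 22} = \frac{1806285}{46 + 22} = \frac{1806285}{68}$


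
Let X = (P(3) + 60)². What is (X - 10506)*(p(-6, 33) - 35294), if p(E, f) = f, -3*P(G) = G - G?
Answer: 243512466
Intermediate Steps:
P(G) = 0 (P(G) = -(G - G)/3 = -⅓*0 = 0)
X = 3600 (X = (0 + 60)² = 60² = 3600)
(X - 10506)*(p(-6, 33) - 35294) = (3600 - 10506)*(33 - 35294) = -6906*(-35261) = 243512466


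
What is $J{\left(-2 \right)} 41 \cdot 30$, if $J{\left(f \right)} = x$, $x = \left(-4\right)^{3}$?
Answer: $-78720$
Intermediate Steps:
$x = -64$
$J{\left(f \right)} = -64$
$J{\left(-2 \right)} 41 \cdot 30 = \left(-64\right) 41 \cdot 30 = \left(-2624\right) 30 = -78720$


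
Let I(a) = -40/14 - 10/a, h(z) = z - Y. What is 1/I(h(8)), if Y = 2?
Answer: -21/95 ≈ -0.22105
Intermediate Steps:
h(z) = -2 + z (h(z) = z - 1*2 = z - 2 = -2 + z)
I(a) = -20/7 - 10/a (I(a) = -40*1/14 - 10/a = -20/7 - 10/a)
1/I(h(8)) = 1/(-20/7 - 10/(-2 + 8)) = 1/(-20/7 - 10/6) = 1/(-20/7 - 10*⅙) = 1/(-20/7 - 5/3) = 1/(-95/21) = -21/95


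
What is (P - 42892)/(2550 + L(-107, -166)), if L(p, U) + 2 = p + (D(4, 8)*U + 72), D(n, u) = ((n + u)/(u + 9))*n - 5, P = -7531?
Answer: -857191/48863 ≈ -17.543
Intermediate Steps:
D(n, u) = -5 + n*(n + u)/(9 + u) (D(n, u) = ((n + u)/(9 + u))*n - 5 = n*(n + u)/(9 + u) - 5 = -5 + n*(n + u)/(9 + u))
L(p, U) = 70 + p - 37*U/17 (L(p, U) = -2 + (p + (((-45 + 4² - 5*8 + 4*8)/(9 + 8))*U + 72)) = -2 + (p + (((-45 + 16 - 40 + 32)/17)*U + 72)) = -2 + (p + (((1/17)*(-37))*U + 72)) = -2 + (p + (-37*U/17 + 72)) = -2 + (p + (72 - 37*U/17)) = -2 + (72 + p - 37*U/17) = 70 + p - 37*U/17)
(P - 42892)/(2550 + L(-107, -166)) = (-7531 - 42892)/(2550 + (70 - 107 - 37/17*(-166))) = -50423/(2550 + (70 - 107 + 6142/17)) = -50423/(2550 + 5513/17) = -50423/48863/17 = -50423*17/48863 = -857191/48863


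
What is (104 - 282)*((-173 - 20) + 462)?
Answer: -47882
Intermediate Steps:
(104 - 282)*((-173 - 20) + 462) = -178*(-193 + 462) = -178*269 = -47882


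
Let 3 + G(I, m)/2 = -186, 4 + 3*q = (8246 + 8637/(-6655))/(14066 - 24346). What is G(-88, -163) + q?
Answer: -77909317693/205240200 ≈ -379.60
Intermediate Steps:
q = -328522093/205240200 (q = -4/3 + ((8246 + 8637/(-6655))/(14066 - 24346))/3 = -4/3 + ((8246 + 8637*(-1/6655))/(-10280))/3 = -4/3 + ((8246 - 8637/6655)*(-1/10280))/3 = -4/3 + ((54868493/6655)*(-1/10280))/3 = -4/3 + (⅓)*(-54868493/68413400) = -4/3 - 54868493/205240200 = -328522093/205240200 ≈ -1.6007)
G(I, m) = -378 (G(I, m) = -6 + 2*(-186) = -6 - 372 = -378)
G(-88, -163) + q = -378 - 328522093/205240200 = -77909317693/205240200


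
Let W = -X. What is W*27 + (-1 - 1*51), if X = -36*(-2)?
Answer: -1996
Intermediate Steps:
X = 72
W = -72 (W = -1*72 = -72)
W*27 + (-1 - 1*51) = -72*27 + (-1 - 1*51) = -1944 + (-1 - 51) = -1944 - 52 = -1996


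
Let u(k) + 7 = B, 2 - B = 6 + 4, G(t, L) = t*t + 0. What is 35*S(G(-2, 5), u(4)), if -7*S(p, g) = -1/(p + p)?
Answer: 5/8 ≈ 0.62500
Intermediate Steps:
G(t, L) = t² (G(t, L) = t² + 0 = t²)
B = -8 (B = 2 - (6 + 4) = 2 - 1*10 = 2 - 10 = -8)
u(k) = -15 (u(k) = -7 - 8 = -15)
S(p, g) = 1/(14*p) (S(p, g) = -(-1)/(7*(p + p)) = -(-1)/(7*(2*p)) = -(-1)*1/(2*p)/7 = -(-1)/(14*p) = 1/(14*p))
35*S(G(-2, 5), u(4)) = 35*(1/(14*((-2)²))) = 35*((1/14)/4) = 35*((1/14)*(¼)) = 35*(1/56) = 5/8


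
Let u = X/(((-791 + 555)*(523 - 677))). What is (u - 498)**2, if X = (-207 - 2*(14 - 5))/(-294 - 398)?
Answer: 156868703235303295041/632524914402304 ≈ 2.4800e+5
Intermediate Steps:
X = 225/692 (X = (-207 - 2*9)/(-692) = (-207 - 18)*(-1/692) = -225*(-1/692) = 225/692 ≈ 0.32514)
u = 225/25150048 (u = 225/(692*(((-791 + 555)*(523 - 677)))) = 225/(692*((-236*(-154)))) = (225/692)/36344 = (225/692)*(1/36344) = 225/25150048 ≈ 8.9463e-6)
(u - 498)**2 = (225/25150048 - 498)**2 = (-12524723679/25150048)**2 = 156868703235303295041/632524914402304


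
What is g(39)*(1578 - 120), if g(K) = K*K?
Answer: 2217618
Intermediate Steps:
g(K) = K**2
g(39)*(1578 - 120) = 39**2*(1578 - 120) = 1521*1458 = 2217618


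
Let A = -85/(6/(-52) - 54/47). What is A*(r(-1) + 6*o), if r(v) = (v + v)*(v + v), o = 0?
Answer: 83096/309 ≈ 268.92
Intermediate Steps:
r(v) = 4*v² (r(v) = (2*v)*(2*v) = 4*v²)
A = 20774/309 (A = -85/(6*(-1/52) - 54*1/47) = -85/(-3/26 - 54/47) = -85/(-1545/1222) = -85*(-1222/1545) = 20774/309 ≈ 67.230)
A*(r(-1) + 6*o) = 20774*(4*(-1)² + 6*0)/309 = 20774*(4*1 + 0)/309 = 20774*(4 + 0)/309 = (20774/309)*4 = 83096/309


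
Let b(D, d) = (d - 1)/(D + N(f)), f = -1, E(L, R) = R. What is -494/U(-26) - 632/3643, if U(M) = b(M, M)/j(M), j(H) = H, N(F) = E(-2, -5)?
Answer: 1450494388/98361 ≈ 14747.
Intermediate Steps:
N(F) = -5
b(D, d) = (-1 + d)/(-5 + D) (b(D, d) = (d - 1)/(D - 5) = (-1 + d)/(-5 + D))
U(M) = (-1 + M)/(M*(-5 + M)) (U(M) = ((-1 + M)/(-5 + M))/M = (-1 + M)/(M*(-5 + M)))
-494/U(-26) - 632/3643 = -494*(-26*(-5 - 26)/(-1 - 26)) - 632/3643 = -494/((-1/26*(-27)/(-31))) - 632*1/3643 = -494/((-1/26*(-1/31)*(-27))) - 632/3643 = -494/(-27/806) - 632/3643 = -494*(-806/27) - 632/3643 = 398164/27 - 632/3643 = 1450494388/98361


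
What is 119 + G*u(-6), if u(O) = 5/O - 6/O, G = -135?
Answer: 193/2 ≈ 96.500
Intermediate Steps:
u(O) = -1/O
119 + G*u(-6) = 119 - (-135)/(-6) = 119 - (-135)*(-1)/6 = 119 - 135*⅙ = 119 - 45/2 = 193/2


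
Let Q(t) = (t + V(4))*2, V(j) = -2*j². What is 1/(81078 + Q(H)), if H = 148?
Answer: 1/81310 ≈ 1.2299e-5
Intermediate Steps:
Q(t) = -64 + 2*t (Q(t) = (t - 2*4²)*2 = (t - 2*16)*2 = (t - 32)*2 = (-32 + t)*2 = -64 + 2*t)
1/(81078 + Q(H)) = 1/(81078 + (-64 + 2*148)) = 1/(81078 + (-64 + 296)) = 1/(81078 + 232) = 1/81310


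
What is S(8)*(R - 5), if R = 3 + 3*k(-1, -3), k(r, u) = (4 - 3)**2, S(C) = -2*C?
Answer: -16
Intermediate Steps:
k(r, u) = 1 (k(r, u) = 1**2 = 1)
R = 6 (R = 3 + 3*1 = 3 + 3 = 6)
S(8)*(R - 5) = (-2*8)*(6 - 5) = -16*1 = -16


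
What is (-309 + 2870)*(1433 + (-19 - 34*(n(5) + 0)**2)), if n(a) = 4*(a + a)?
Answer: -135697146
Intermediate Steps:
n(a) = 8*a (n(a) = 4*(2*a) = 8*a)
(-309 + 2870)*(1433 + (-19 - 34*(n(5) + 0)**2)) = (-309 + 2870)*(1433 + (-19 - 34*(8*5 + 0)**2)) = 2561*(1433 + (-19 - 34*(40 + 0)**2)) = 2561*(1433 + (-19 - 34*40**2)) = 2561*(1433 + (-19 - 34*1600)) = 2561*(1433 + (-19 - 54400)) = 2561*(1433 - 54419) = 2561*(-52986) = -135697146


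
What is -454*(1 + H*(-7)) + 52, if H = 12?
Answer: 37734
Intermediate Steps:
-454*(1 + H*(-7)) + 52 = -454*(1 + 12*(-7)) + 52 = -454*(1 - 84) + 52 = -454*(-83) + 52 = 37682 + 52 = 37734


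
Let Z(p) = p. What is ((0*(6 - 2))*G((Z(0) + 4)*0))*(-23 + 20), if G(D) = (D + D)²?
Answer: 0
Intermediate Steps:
G(D) = 4*D² (G(D) = (2*D)² = 4*D²)
((0*(6 - 2))*G((Z(0) + 4)*0))*(-23 + 20) = ((0*(6 - 2))*(4*((0 + 4)*0)²))*(-23 + 20) = ((0*4)*(4*(4*0)²))*(-3) = (0*(4*0²))*(-3) = (0*(4*0))*(-3) = (0*0)*(-3) = 0*(-3) = 0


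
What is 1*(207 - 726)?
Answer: -519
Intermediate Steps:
1*(207 - 726) = 1*(-519) = -519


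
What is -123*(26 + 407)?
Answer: -53259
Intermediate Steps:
-123*(26 + 407) = -123*433 = -53259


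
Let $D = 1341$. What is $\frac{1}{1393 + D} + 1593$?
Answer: $\frac{4355263}{2734} \approx 1593.0$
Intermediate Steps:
$\frac{1}{1393 + D} + 1593 = \frac{1}{1393 + 1341} + 1593 = \frac{1}{2734} + 1593 = \frac{4355263}{2734}$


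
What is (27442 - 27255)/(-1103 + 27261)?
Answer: 17/2378 ≈ 0.0071489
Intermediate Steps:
(27442 - 27255)/(-1103 + 27261) = 187/26158 = 187*(1/26158) = 17/2378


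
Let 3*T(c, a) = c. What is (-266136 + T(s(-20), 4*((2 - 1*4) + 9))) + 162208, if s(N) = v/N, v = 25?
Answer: -1247141/12 ≈ -1.0393e+5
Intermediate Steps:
s(N) = 25/N
T(c, a) = c/3
(-266136 + T(s(-20), 4*((2 - 1*4) + 9))) + 162208 = (-266136 + (25/(-20))/3) + 162208 = (-266136 + (25*(-1/20))/3) + 162208 = (-266136 + (1/3)*(-5/4)) + 162208 = (-266136 - 5/12) + 162208 = -3193637/12 + 162208 = -1247141/12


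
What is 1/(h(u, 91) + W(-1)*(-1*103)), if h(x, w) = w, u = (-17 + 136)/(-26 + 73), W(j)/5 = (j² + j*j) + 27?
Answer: -1/14844 ≈ -6.7367e-5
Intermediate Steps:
W(j) = 135 + 10*j² (W(j) = 5*((j² + j*j) + 27) = 5*((j² + j²) + 27) = 5*(2*j² + 27) = 5*(27 + 2*j²) = 135 + 10*j²)
u = 119/47 ≈ 2.5319
1/(h(u, 91) + W(-1)*(-1*103)) = 1/(91 + (135 + 10*(-1)²)*(-1*103)) = 1/(91 + (135 + 10*1)*(-103)) = 1/(91 + (135 + 10)*(-103)) = 1/(91 + 145*(-103)) = 1/(91 - 14935) = 1/(-14844) = -1/14844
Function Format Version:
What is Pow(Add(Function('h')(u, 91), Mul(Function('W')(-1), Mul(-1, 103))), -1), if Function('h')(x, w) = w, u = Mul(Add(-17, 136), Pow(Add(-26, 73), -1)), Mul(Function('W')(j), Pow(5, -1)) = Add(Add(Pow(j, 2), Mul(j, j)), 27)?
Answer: Rational(-1, 14844) ≈ -6.7367e-5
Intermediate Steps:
Function('W')(j) = Add(135, Mul(10, Pow(j, 2))) (Function('W')(j) = Mul(5, Add(Add(Pow(j, 2), Mul(j, j)), 27)) = Mul(5, Add(Add(Pow(j, 2), Pow(j, 2)), 27)) = Mul(5, Add(Mul(2, Pow(j, 2)), 27)) = Mul(5, Add(27, Mul(2, Pow(j, 2)))) = Add(135, Mul(10, Pow(j, 2))))
u = Rational(119, 47) (u = Mul(119, Pow(47, -1)) = Mul(119, Rational(1, 47)) = Rational(119, 47) ≈ 2.5319)
Pow(Add(Function('h')(u, 91), Mul(Function('W')(-1), Mul(-1, 103))), -1) = Pow(Add(91, Mul(Add(135, Mul(10, Pow(-1, 2))), Mul(-1, 103))), -1) = Pow(Add(91, Mul(Add(135, Mul(10, 1)), -103)), -1) = Pow(Add(91, Mul(Add(135, 10), -103)), -1) = Pow(Add(91, Mul(145, -103)), -1) = Pow(Add(91, -14935), -1) = Pow(-14844, -1) = Rational(-1, 14844)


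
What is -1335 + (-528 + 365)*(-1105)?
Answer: 178780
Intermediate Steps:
-1335 + (-528 + 365)*(-1105) = -1335 - 163*(-1105) = -1335 + 180115 = 178780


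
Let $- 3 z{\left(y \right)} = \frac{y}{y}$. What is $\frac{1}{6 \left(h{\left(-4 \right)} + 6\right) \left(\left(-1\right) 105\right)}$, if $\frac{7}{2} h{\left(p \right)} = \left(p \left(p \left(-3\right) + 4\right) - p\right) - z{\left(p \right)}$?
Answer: $\frac{1}{6960} \approx 0.00014368$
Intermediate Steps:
$z{\left(y \right)} = - \frac{1}{3}$ ($z{\left(y \right)} = - \frac{y \frac{1}{y}}{3} = \left(- \frac{1}{3}\right) 1 = - \frac{1}{3}$)
$h{\left(p \right)} = \frac{2}{21} - \frac{2 p}{7} + \frac{2 p \left(4 - 3 p\right)}{7}$ ($h{\left(p \right)} = \frac{2 \left(\left(p \left(p \left(-3\right) + 4\right) - p\right) - - \frac{1}{3}\right)}{7} = \frac{2 \left(\left(p \left(- 3 p + 4\right) - p\right) + \frac{1}{3}\right)}{7} = \frac{2 \left(\left(p \left(4 - 3 p\right) - p\right) + \frac{1}{3}\right)}{7} = \frac{2 \left(\left(- p + p \left(4 - 3 p\right)\right) + \frac{1}{3}\right)}{7} = \frac{2 \left(\frac{1}{3} - p + p \left(4 - 3 p\right)\right)}{7} = \frac{2}{21} - \frac{2 p}{7} + \frac{2 p \left(4 - 3 p\right)}{7}$)
$\frac{1}{6 \left(h{\left(-4 \right)} + 6\right) \left(\left(-1\right) 105\right)} = \frac{1}{6 \left(\left(\frac{2}{21} - \frac{6 \left(-4\right)^{2}}{7} + \frac{6}{7} \left(-4\right)\right) + 6\right) \left(\left(-1\right) 105\right)} = \frac{1}{6 \left(\left(\frac{2}{21} - \frac{96}{7} - \frac{24}{7}\right) + 6\right) \left(-105\right)} = \frac{1}{6 \left(- \frac{358}{21} + 6\right) \left(-105\right)} = \frac{1}{6 \left(- \frac{232}{21}\right) \left(-105\right)} = \frac{1}{\left(- \frac{464}{7}\right) \left(-105\right)} = \frac{1}{6960}$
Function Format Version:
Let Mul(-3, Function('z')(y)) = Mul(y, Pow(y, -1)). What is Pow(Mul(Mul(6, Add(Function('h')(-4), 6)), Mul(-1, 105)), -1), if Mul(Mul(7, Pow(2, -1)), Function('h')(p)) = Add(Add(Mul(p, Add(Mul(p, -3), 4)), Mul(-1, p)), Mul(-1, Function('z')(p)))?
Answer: Rational(1, 6960) ≈ 0.00014368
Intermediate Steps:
Function('z')(y) = Rational(-1, 3) (Function('z')(y) = Mul(Rational(-1, 3), Mul(y, Pow(y, -1))) = Mul(Rational(-1, 3), 1) = Rational(-1, 3))
Function('h')(p) = Add(Rational(2, 21), Mul(Rational(-2, 7), p), Mul(Rational(2, 7), p, Add(4, Mul(-3, p)))) (Function('h')(p) = Mul(Rational(2, 7), Add(Add(Mul(p, Add(Mul(p, -3), 4)), Mul(-1, p)), Mul(-1, Rational(-1, 3)))) = Mul(Rational(2, 7), Add(Add(Mul(p, Add(Mul(-3, p), 4)), Mul(-1, p)), Rational(1, 3))) = Mul(Rational(2, 7), Add(Add(Mul(p, Add(4, Mul(-3, p))), Mul(-1, p)), Rational(1, 3))) = Mul(Rational(2, 7), Add(Add(Mul(-1, p), Mul(p, Add(4, Mul(-3, p)))), Rational(1, 3))) = Mul(Rational(2, 7), Add(Rational(1, 3), Mul(-1, p), Mul(p, Add(4, Mul(-3, p))))) = Add(Rational(2, 21), Mul(Rational(-2, 7), p), Mul(Rational(2, 7), p, Add(4, Mul(-3, p)))))
Pow(Mul(Mul(6, Add(Function('h')(-4), 6)), Mul(-1, 105)), -1) = Pow(Mul(Mul(6, Add(Add(Rational(2, 21), Mul(Rational(-6, 7), Pow(-4, 2)), Mul(Rational(6, 7), -4)), 6)), Mul(-1, 105)), -1) = Pow(Mul(Mul(6, Add(Add(Rational(2, 21), Mul(Rational(-6, 7), 16), Rational(-24, 7)), 6)), -105), -1) = Pow(Mul(Mul(6, Add(Add(Rational(2, 21), Rational(-96, 7), Rational(-24, 7)), 6)), -105), -1) = Pow(Mul(Mul(6, Add(Rational(-358, 21), 6)), -105), -1) = Pow(Mul(Mul(6, Rational(-232, 21)), -105), -1) = Pow(Mul(Rational(-464, 7), -105), -1) = Pow(6960, -1) = Rational(1, 6960)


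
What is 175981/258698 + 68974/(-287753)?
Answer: 32795624841/74441125594 ≈ 0.44056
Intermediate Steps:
175981/258698 + 68974/(-287753) = 175981*(1/258698) + 68974*(-1/287753) = 175981/258698 - 68974/287753 = 32795624841/74441125594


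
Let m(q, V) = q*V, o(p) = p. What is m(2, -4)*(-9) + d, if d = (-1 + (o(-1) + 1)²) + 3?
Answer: 74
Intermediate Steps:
m(q, V) = V*q
d = 2 (d = (-1 + (-1 + 1)²) + 3 = (-1 + 0²) + 3 = (-1 + 0) + 3 = -1 + 3 = 2)
m(2, -4)*(-9) + d = -4*2*(-9) + 2 = -8*(-9) + 2 = 72 + 2 = 74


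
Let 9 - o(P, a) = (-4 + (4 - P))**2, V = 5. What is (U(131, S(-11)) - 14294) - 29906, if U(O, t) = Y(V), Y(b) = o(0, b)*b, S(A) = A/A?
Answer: -44155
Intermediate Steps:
S(A) = 1
o(P, a) = 9 - P**2 (o(P, a) = 9 - (-4 + (4 - P))**2 = 9 - (-P)**2 = 9 - P**2)
Y(b) = 9*b (Y(b) = (9 - 1*0**2)*b = (9 - 1*0)*b = (9 + 0)*b = 9*b)
U(O, t) = 45 (U(O, t) = 9*5 = 45)
(U(131, S(-11)) - 14294) - 29906 = (45 - 14294) - 29906 = -14249 - 29906 = -44155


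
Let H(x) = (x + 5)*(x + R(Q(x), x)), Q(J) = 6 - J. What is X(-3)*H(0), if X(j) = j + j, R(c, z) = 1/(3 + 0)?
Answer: -10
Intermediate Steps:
R(c, z) = ⅓ (R(c, z) = 1/3 = ⅓)
X(j) = 2*j
H(x) = (5 + x)*(⅓ + x) (H(x) = (x + 5)*(x + ⅓) = (5 + x)*(⅓ + x))
X(-3)*H(0) = (2*(-3))*(5/3 + 0² + (16/3)*0) = -6*(5/3 + 0 + 0) = -6*5/3 = -10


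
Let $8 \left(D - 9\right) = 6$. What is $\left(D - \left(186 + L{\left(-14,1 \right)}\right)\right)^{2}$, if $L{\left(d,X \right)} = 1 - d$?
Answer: $\frac{585225}{16} \approx 36577.0$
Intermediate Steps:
$D = \frac{39}{4}$ ($D = 9 + \frac{1}{8} \cdot 6 = 9 + \frac{3}{4} = \frac{39}{4} \approx 9.75$)
$\left(D - \left(186 + L{\left(-14,1 \right)}\right)\right)^{2} = \left(\frac{39}{4} - \left(187 + 14\right)\right)^{2} = \left(\frac{39}{4} - 201\right)^{2} = \left(- \frac{765}{4}\right)^{2} = \frac{585225}{16}$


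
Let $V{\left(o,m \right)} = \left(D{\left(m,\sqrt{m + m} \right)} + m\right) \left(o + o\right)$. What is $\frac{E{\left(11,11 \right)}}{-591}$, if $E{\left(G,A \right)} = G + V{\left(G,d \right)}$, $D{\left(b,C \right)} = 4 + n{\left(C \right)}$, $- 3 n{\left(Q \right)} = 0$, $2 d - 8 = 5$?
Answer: $- \frac{242}{591} \approx -0.40948$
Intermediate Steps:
$d = \frac{13}{2}$ ($d = 4 + \frac{1}{2} \cdot 5 = 4 + \frac{5}{2} = \frac{13}{2} \approx 6.5$)
$n{\left(Q \right)} = 0$ ($n{\left(Q \right)} = \left(- \frac{1}{3}\right) 0 = 0$)
$D{\left(b,C \right)} = 4$ ($D{\left(b,C \right)} = 4 + 0 = 4$)
$V{\left(o,m \right)} = 2 o \left(4 + m\right)$ ($V{\left(o,m \right)} = \left(4 + m\right) \left(o + o\right) = \left(4 + m\right) 2 o = 2 o \left(4 + m\right)$)
$E{\left(G,A \right)} = 22 G$ ($E{\left(G,A \right)} = G + 2 G \left(4 + \frac{13}{2}\right) = G + 2 G \frac{21}{2} = G + 21 G = 22 G$)
$\frac{E{\left(11,11 \right)}}{-591} = \frac{22 \cdot 11}{-591} = \left(- \frac{1}{591}\right) 242 = - \frac{242}{591}$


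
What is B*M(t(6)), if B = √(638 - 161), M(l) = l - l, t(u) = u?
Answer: 0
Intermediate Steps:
M(l) = 0
B = 3*√53 (B = √477 = 3*√53 ≈ 21.840)
B*M(t(6)) = (3*√53)*0 = 0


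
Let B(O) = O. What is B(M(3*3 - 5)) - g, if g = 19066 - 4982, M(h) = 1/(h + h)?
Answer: -112671/8 ≈ -14084.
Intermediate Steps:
M(h) = 1/(2*h)
g = 14084
B(M(3*3 - 5)) - g = 1/(2*(3*3 - 5)) - 1*14084 = 1/(2*(9 - 5)) - 14084 = (½)/4 - 14084 = (½)*(¼) - 14084 = ⅛ - 14084 = -112671/8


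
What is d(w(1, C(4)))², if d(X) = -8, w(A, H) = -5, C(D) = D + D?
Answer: 64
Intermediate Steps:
C(D) = 2*D
d(w(1, C(4)))² = (-8)² = 64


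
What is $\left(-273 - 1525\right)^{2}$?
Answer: $3232804$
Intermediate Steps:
$\left(-273 - 1525\right)^{2} = \left(-1798\right)^{2} = 3232804$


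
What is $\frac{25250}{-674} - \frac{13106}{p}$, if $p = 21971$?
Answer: $- \frac{281800597}{7404227} \approx -38.059$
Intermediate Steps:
$\frac{25250}{-674} - \frac{13106}{p} = \frac{25250}{-674} - \frac{13106}{21971} = 25250 \left(- \frac{1}{674}\right) - \frac{13106}{21971} = - \frac{12625}{337} - \frac{13106}{21971} = - \frac{281800597}{7404227}$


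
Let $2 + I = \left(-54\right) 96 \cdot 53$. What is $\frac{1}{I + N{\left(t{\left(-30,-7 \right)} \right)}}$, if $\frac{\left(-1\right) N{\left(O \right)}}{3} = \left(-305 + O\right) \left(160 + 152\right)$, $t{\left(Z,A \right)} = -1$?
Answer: $\frac{1}{11662} \approx 8.5749 \cdot 10^{-5}$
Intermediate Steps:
$N{\left(O \right)} = 285480 - 936 O$ ($N{\left(O \right)} = - 3 \left(-305 + O\right) \left(160 + 152\right) = - 3 \left(-305 + O\right) 312 = - 3 \left(-95160 + 312 O\right) = 285480 - 936 O$)
$I = -274754$ ($I = -2 + \left(-54\right) 96 \cdot 53 = -2 - 274752 = -274754$)
$\frac{1}{I + N{\left(t{\left(-30,-7 \right)} \right)}} = \frac{1}{-274754 + \left(285480 - -936\right)} = \frac{1}{-274754 + \left(285480 + 936\right)} = \frac{1}{-274754 + 286416} = \frac{1}{11662}$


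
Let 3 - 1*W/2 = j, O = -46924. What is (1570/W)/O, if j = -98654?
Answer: -785/4629381068 ≈ -1.6957e-7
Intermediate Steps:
W = 197314 (W = 6 - 2*(-98654) = 6 + 197308 = 197314)
(1570/W)/O = (1570/197314)/(-46924) = (1570*(1/197314))*(-1/46924) = (785/98657)*(-1/46924) = -785/4629381068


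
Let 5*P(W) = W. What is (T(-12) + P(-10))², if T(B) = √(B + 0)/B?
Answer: (12 + I*√3)²/36 ≈ 3.9167 + 1.1547*I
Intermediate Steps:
P(W) = W/5
T(B) = B^(-½) (T(B) = √B/B = B^(-½))
(T(-12) + P(-10))² = ((-12)^(-½) + (⅕)*(-10))² = (-I*√3/6 - 2)² = (-2 - I*√3/6)²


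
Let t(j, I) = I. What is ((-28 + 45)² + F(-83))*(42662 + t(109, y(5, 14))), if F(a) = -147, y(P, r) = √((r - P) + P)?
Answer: 6058004 + 142*√14 ≈ 6.0585e+6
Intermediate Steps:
y(P, r) = √r
((-28 + 45)² + F(-83))*(42662 + t(109, y(5, 14))) = ((-28 + 45)² - 147)*(42662 + √14) = (17² - 147)*(42662 + √14) = (289 - 147)*(42662 + √14) = 142*(42662 + √14) = 6058004 + 142*√14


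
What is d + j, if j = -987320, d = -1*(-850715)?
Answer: -136605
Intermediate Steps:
d = 850715
d + j = 850715 - 987320 = -136605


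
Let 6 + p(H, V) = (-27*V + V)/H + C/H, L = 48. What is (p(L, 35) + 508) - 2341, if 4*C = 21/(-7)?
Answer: -356731/192 ≈ -1858.0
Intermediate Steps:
C = -¾ (C = (21/(-7))/4 = (21*(-⅐))/4 = (¼)*(-3) = -¾ ≈ -0.75000)
p(H, V) = -6 - 3/(4*H) - 26*V/H (p(H, V) = -6 + ((-27*V + V)/H - 3/(4*H)) = -6 + ((-26*V)/H - 3/(4*H)) = -6 + (-26*V/H - 3/(4*H)) = -6 + (-3/(4*H) - 26*V/H) = -6 - 3/(4*H) - 26*V/H)
(p(L, 35) + 508) - 2341 = ((¼)*(-3 - 104*35 - 24*48)/48 + 508) - 2341 = ((¼)*(1/48)*(-3 - 3640 - 1152) + 508) - 2341 = ((¼)*(1/48)*(-4795) + 508) - 2341 = (-4795/192 + 508) - 2341 = 92741/192 - 2341 = -356731/192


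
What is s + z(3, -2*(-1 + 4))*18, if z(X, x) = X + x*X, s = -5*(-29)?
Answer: -125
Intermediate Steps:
s = 145
z(X, x) = X + X*x
s + z(3, -2*(-1 + 4))*18 = 145 + (3*(1 - 2*(-1 + 4)))*18 = 145 + (3*(1 - 2*3))*18 = 145 + (3*(1 - 6))*18 = 145 + (3*(-5))*18 = 145 - 15*18 = 145 - 270 = -125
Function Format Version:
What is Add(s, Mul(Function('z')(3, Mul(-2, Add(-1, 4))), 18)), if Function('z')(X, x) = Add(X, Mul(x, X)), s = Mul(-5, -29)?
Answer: -125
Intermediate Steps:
s = 145
Function('z')(X, x) = Add(X, Mul(X, x))
Add(s, Mul(Function('z')(3, Mul(-2, Add(-1, 4))), 18)) = Add(145, Mul(Mul(3, Add(1, Mul(-2, Add(-1, 4)))), 18)) = Add(145, Mul(Mul(3, Add(1, Mul(-2, 3))), 18)) = Add(145, Mul(Mul(3, Add(1, -6)), 18)) = Add(145, Mul(Mul(3, -5), 18)) = Add(145, Mul(-15, 18)) = Add(145, -270) = -125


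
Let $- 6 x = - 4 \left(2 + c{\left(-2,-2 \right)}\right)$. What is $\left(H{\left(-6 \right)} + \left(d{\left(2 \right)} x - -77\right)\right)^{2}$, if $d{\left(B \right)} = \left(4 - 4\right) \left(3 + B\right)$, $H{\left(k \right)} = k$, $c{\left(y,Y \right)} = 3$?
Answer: $5041$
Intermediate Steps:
$d{\left(B \right)} = 0$ ($d{\left(B \right)} = 0 \left(3 + B\right) = 0$)
$x = \frac{10}{3}$ ($x = - \frac{\left(-4\right) \left(2 + 3\right)}{6} = - \frac{\left(-4\right) 5}{6} = \left(- \frac{1}{6}\right) \left(-20\right) = \frac{10}{3} \approx 3.3333$)
$\left(H{\left(-6 \right)} + \left(d{\left(2 \right)} x - -77\right)\right)^{2} = \left(-6 + \left(0 \cdot \frac{10}{3} - -77\right)\right)^{2} = \left(-6 + \left(0 + 77\right)\right)^{2} = \left(-6 + 77\right)^{2} = 71^{2} = 5041$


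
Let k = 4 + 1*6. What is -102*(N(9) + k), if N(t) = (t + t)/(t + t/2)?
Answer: -1156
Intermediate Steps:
k = 10 (k = 4 + 6 = 10)
N(t) = 4/3 (N(t) = (2*t)/(t + t*(½)) = (2*t)/(t + t/2) = (2*t)/((3*t/2)) = (2*t)*(2/(3*t)) = 4/3)
-102*(N(9) + k) = -102*(4/3 + 10) = -102*34/3 = -1156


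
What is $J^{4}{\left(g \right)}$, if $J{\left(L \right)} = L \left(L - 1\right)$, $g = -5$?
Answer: $810000$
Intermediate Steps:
$J{\left(L \right)} = L \left(-1 + L\right)$
$J^{4}{\left(g \right)} = \left(- 5 \left(-1 - 5\right)\right)^{4} = \left(\left(-5\right) \left(-6\right)\right)^{4} = 30^{4} = 810000$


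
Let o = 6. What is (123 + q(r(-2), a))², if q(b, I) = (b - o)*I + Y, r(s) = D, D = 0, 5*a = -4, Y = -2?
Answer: 395641/25 ≈ 15826.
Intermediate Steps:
a = -⅘ (a = (⅕)*(-4) = -⅘ ≈ -0.80000)
r(s) = 0
q(b, I) = -2 + I*(-6 + b) (q(b, I) = (b - 1*6)*I - 2 = (b - 6)*I - 2 = (-6 + b)*I - 2 = I*(-6 + b) - 2 = -2 + I*(-6 + b))
(123 + q(r(-2), a))² = (123 + (-2 - 6*(-⅘) - ⅘*0))² = (123 + (-2 + 24/5 + 0))² = (123 + 14/5)² = (629/5)² = 395641/25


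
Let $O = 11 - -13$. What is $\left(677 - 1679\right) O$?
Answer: $-24048$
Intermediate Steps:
$O = 24$ ($O = 11 + 13 = 24$)
$\left(677 - 1679\right) O = \left(677 - 1679\right) 24 = \left(-1002\right) 24 = -24048$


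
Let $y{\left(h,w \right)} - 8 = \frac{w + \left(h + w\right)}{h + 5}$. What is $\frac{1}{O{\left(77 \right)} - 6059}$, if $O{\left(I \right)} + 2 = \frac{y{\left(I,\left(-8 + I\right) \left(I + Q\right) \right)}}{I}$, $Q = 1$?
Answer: $- \frac{6314}{38257657} \approx -0.00016504$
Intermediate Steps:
$y{\left(h,w \right)} = 8 + \frac{h + 2 w}{5 + h}$ ($y{\left(h,w \right)} = 8 + \frac{w + \left(h + w\right)}{h + 5} = 8 + \frac{h + 2 w}{5 + h}$)
$O{\left(I \right)} = -2 + \frac{40 + 9 I + 2 \left(1 + I\right) \left(-8 + I\right)}{I \left(5 + I\right)}$ ($O{\left(I \right)} = -2 + \frac{\frac{1}{5 + I} \left(40 + 2 \left(-8 + I\right) \left(I + 1\right) + 9 I\right)}{I} = -2 + \frac{\frac{1}{5 + I} \left(40 + 2 \left(-8 + I\right) \left(1 + I\right) + 9 I\right)}{I} = -2 + \frac{\frac{1}{5 + I} \left(40 + 2 \left(1 + I\right) \left(-8 + I\right) + 9 I\right)}{I} = -2 + \frac{\frac{1}{5 + I} \left(40 + 9 I + 2 \left(1 + I\right) \left(-8 + I\right)\right)}{I} = -2 + \frac{40 + 9 I + 2 \left(1 + I\right) \left(-8 + I\right)}{I \left(5 + I\right)}$)
$\frac{1}{O{\left(77 \right)} - 6059} = \frac{1}{\frac{3 \left(8 - 385\right)}{77 \left(5 + 77\right)} - 6059} = \frac{1}{3 \cdot \frac{1}{77} \cdot \frac{1}{82} \left(8 - 385\right) - 6059} = \frac{1}{3 \cdot \frac{1}{77} \cdot \frac{1}{82} \left(-377\right) - 6059} = \frac{1}{- \frac{1131}{6314} - 6059} = \frac{1}{- \frac{38257657}{6314}} = - \frac{6314}{38257657}$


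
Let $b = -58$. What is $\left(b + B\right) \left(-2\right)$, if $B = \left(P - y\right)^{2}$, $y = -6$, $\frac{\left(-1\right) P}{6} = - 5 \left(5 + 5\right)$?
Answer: $-187156$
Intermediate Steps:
$P = 300$ ($P = - 6 \left(- 5 \left(5 + 5\right)\right) = - 6 \left(\left(-5\right) 10\right) = \left(-6\right) \left(-50\right) = 300$)
$B = 93636$ ($B = \left(300 - -6\right)^{2} = \left(300 + 6\right)^{2} = 306^{2} = 93636$)
$\left(b + B\right) \left(-2\right) = \left(-58 + 93636\right) \left(-2\right) = 93578 \left(-2\right) = -187156$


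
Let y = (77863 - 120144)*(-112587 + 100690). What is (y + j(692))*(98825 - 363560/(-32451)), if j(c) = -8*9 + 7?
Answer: 1613343317418125920/32451 ≈ 4.9716e+13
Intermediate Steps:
j(c) = -65 (j(c) = -72 + 7 = -65)
y = 503017057 (y = -42281*(-11897) = 503017057)
(y + j(692))*(98825 - 363560/(-32451)) = (503017057 - 65)*(98825 - 363560/(-32451)) = 503016992*(98825 - 363560*(-1/32451)) = 503016992*(98825 + 363560/32451) = 503016992*(3207333635/32451) = 1613343317418125920/32451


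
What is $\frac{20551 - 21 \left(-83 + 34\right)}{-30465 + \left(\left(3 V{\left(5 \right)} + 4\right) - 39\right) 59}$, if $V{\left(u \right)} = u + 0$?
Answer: $- \frac{4316}{6329} \approx -0.68194$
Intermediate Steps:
$V{\left(u \right)} = u$
$\frac{20551 - 21 \left(-83 + 34\right)}{-30465 + \left(\left(3 V{\left(5 \right)} + 4\right) - 39\right) 59} = \frac{20551 - 21 \left(-83 + 34\right)}{-30465 + \left(\left(3 \cdot 5 + 4\right) - 39\right) 59} = \frac{20551 - -1029}{-30465 + \left(\left(15 + 4\right) - 39\right) 59} = \frac{20551 + 1029}{-30465 + \left(19 - 39\right) 59} = \frac{21580}{-30465 - 1180} = \frac{21580}{-31645} = 21580 \left(- \frac{1}{31645}\right) = - \frac{4316}{6329}$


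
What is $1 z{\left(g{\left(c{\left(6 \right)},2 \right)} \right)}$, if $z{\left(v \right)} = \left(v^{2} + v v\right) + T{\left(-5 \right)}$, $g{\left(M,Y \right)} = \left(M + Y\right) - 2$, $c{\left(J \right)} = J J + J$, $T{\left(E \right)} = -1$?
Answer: $3527$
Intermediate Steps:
$c{\left(J \right)} = J + J^{2}$ ($c{\left(J \right)} = J^{2} + J = J + J^{2}$)
$g{\left(M,Y \right)} = -2 + M + Y$
$z{\left(v \right)} = -1 + 2 v^{2}$ ($z{\left(v \right)} = \left(v^{2} + v v\right) - 1 = \left(v^{2} + v^{2}\right) - 1 = 2 v^{2} - 1 = -1 + 2 v^{2}$)
$1 z{\left(g{\left(c{\left(6 \right)},2 \right)} \right)} = 1 \left(-1 + 2 \left(-2 + 6 \left(1 + 6\right) + 2\right)^{2}\right) = 1 \left(-1 + 2 \left(-2 + 6 \cdot 7 + 2\right)^{2}\right) = 1 \left(-1 + 2 \left(-2 + 42 + 2\right)^{2}\right) = 1 \left(-1 + 2 \cdot 42^{2}\right) = 1 \left(-1 + 2 \cdot 1764\right) = 1 \left(-1 + 3528\right) = 1 \cdot 3527 = 3527$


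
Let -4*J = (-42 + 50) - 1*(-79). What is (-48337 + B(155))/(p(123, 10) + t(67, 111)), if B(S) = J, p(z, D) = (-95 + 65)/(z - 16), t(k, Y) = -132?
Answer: 20697545/56616 ≈ 365.58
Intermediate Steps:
p(z, D) = -30/(-16 + z)
J = -87/4 (J = -((-42 + 50) - 1*(-79))/4 = -(8 + 79)/4 = -¼*87 = -87/4 ≈ -21.750)
B(S) = -87/4
(-48337 + B(155))/(p(123, 10) + t(67, 111)) = (-48337 - 87/4)/(-30/(-16 + 123) - 132) = -193435/(4*(-30/107 - 132)) = -193435/(4*(-14154/107)) = -193435/4*(-107/14154) = 20697545/56616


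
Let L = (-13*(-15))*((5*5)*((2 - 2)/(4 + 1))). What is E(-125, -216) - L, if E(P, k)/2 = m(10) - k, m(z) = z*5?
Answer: 532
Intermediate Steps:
m(z) = 5*z
E(P, k) = 100 - 2*k (E(P, k) = 2*(5*10 - k) = 2*(50 - k) = 100 - 2*k)
L = 0 (L = 195*(25*(0/5)) = 195*(25*(0*(⅕))) = 195*(25*0) = 195*0 = 0)
E(-125, -216) - L = (100 - 2*(-216)) - 1*0 = (100 + 432) + 0 = 532 + 0 = 532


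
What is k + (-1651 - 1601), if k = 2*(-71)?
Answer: -3394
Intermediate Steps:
k = -142
k + (-1651 - 1601) = -142 + (-1651 - 1601) = -142 - 3252 = -3394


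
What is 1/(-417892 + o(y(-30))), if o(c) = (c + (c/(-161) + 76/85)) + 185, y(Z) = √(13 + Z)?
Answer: -78227675787415/32676177828532667481 - 186116000*I*√17/32676177828532667481 ≈ -2.394e-6 - 2.3484e-11*I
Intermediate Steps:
o(c) = 15801/85 + 160*c/161 (o(c) = (c + (c*(-1/161) + 76*(1/85))) + 185 = (c + (-c/161 + 76/85)) + 185 = (c + (76/85 - c/161)) + 185 = (76/85 + 160*c/161) + 185 = 15801/85 + 160*c/161)
1/(-417892 + o(y(-30))) = 1/(-417892 + (15801/85 + 160*√(13 - 30)/161)) = 1/(-417892 + (15801/85 + 160*√(-17)/161)) = 1/(-417892 + (15801/85 + 160*(I*√17)/161)) = 1/(-417892 + (15801/85 + 160*I*√17/161)) = 1/(-35505019/85 + 160*I*√17/161)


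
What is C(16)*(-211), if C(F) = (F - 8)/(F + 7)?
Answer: -1688/23 ≈ -73.391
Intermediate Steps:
C(F) = (-8 + F)/(7 + F)
C(16)*(-211) = ((-8 + 16)/(7 + 16))*(-211) = (8/23)*(-211) = -1688/23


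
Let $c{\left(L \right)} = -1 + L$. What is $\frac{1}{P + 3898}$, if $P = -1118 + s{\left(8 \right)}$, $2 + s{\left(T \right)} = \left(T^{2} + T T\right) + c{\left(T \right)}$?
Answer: $\frac{1}{2913} \approx 0.00034329$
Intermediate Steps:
$s{\left(T \right)} = -3 + T + 2 T^{2}$ ($s{\left(T \right)} = -2 + \left(\left(T^{2} + T T\right) + \left(-1 + T\right)\right) = -2 + \left(\left(T^{2} + T^{2}\right) + \left(-1 + T\right)\right) = -2 + \left(2 T^{2} + \left(-1 + T\right)\right) = -2 + \left(-1 + T + 2 T^{2}\right) = -3 + T + 2 T^{2}$)
$P = -985$ ($P = -1118 + \left(-3 + 8 + 2 \cdot 8^{2}\right) = -1118 + \left(-3 + 8 + 2 \cdot 64\right) = -1118 + \left(-3 + 8 + 128\right) = -1118 + 133 = -985$)
$\frac{1}{P + 3898} = \frac{1}{-985 + 3898} = \frac{1}{2913}$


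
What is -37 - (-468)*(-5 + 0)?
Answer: -2377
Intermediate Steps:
-37 - (-468)*(-5 + 0) = -37 - (-468)*(-5) = -37 - 156*15 = -37 - 2340 = -2377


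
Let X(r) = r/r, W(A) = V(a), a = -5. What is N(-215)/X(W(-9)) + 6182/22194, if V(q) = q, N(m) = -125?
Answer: -1384034/11097 ≈ -124.72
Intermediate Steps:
W(A) = -5
X(r) = 1
N(-215)/X(W(-9)) + 6182/22194 = -125/1 + 6182/22194 = -125*1 + 6182*(1/22194) = -125 + 3091/11097 = -1384034/11097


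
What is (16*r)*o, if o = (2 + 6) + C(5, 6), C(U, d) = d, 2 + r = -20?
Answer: -4928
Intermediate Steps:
r = -22 (r = -2 - 20 = -22)
o = 14 (o = (2 + 6) + 6 = 8 + 6 = 14)
(16*r)*o = (16*(-22))*14 = -352*14 = -4928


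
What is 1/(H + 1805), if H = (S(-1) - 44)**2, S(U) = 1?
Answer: 1/3654 ≈ 0.00027367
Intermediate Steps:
H = 1849 (H = (1 - 44)**2 = (-43)**2 = 1849)
1/(H + 1805) = 1/(1849 + 1805) = 1/3654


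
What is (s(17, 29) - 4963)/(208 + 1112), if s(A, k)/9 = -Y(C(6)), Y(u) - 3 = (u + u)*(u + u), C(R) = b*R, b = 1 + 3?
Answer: -12863/660 ≈ -19.489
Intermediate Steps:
b = 4
C(R) = 4*R
Y(u) = 3 + 4*u² (Y(u) = 3 + (u + u)*(u + u) = 3 + (2*u)*(2*u) = 3 + 4*u²)
s(A, k) = -20763 (s(A, k) = 9*(-(3 + 4*(4*6)²)) = 9*(-(3 + 4*24²)) = 9*(-(3 + 4*576)) = 9*(-(3 + 2304)) = 9*(-1*2307) = 9*(-2307) = -20763)
(s(17, 29) - 4963)/(208 + 1112) = (-20763 - 4963)/(208 + 1112) = -25726/1320 = -25726*1/1320 = -12863/660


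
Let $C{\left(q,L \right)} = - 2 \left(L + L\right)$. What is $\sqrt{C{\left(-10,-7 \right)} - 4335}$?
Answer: $i \sqrt{4307} \approx 65.628 i$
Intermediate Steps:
$C{\left(q,L \right)} = - 4 L$ ($C{\left(q,L \right)} = - 2 \cdot 2 L = - 4 L$)
$\sqrt{C{\left(-10,-7 \right)} - 4335} = \sqrt{\left(-4\right) \left(-7\right) - 4335} = \sqrt{28 - 4335} = \sqrt{-4307} = i \sqrt{4307}$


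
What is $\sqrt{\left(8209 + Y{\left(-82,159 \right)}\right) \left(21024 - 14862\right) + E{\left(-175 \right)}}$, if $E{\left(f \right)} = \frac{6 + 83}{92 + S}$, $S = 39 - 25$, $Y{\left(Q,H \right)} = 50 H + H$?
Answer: $\frac{\sqrt{1129796843210}}{106} \approx 10028.0$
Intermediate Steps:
$Y{\left(Q,H \right)} = 51 H$
$S = 14$
$E{\left(f \right)} = \frac{89}{106}$ ($E{\left(f \right)} = \frac{6 + 83}{92 + 14} = \frac{89}{106}$)
$\sqrt{\left(8209 + Y{\left(-82,159 \right)}\right) \left(21024 - 14862\right) + E{\left(-175 \right)}} = \sqrt{\left(8209 + 51 \cdot 159\right) \left(21024 - 14862\right) + \frac{89}{106}} = \sqrt{\left(8209 + 8109\right) 6162 + \frac{89}{106}} = \sqrt{16318 \cdot 6162 + \frac{89}{106}} = \sqrt{100551516 + \frac{89}{106}} = \sqrt{\frac{10658460785}{106}} = \frac{\sqrt{1129796843210}}{106}$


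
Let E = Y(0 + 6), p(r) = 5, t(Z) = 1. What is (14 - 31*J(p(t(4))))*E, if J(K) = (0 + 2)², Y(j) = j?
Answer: -660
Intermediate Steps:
E = 6 (E = 0 + 6 = 6)
J(K) = 4 (J(K) = 2² = 4)
(14 - 31*J(p(t(4))))*E = (14 - 31*4)*6 = (14 - 124)*6 = -110*6 = -660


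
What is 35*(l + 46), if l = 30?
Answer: 2660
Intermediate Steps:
35*(l + 46) = 35*(30 + 46) = 35*76 = 2660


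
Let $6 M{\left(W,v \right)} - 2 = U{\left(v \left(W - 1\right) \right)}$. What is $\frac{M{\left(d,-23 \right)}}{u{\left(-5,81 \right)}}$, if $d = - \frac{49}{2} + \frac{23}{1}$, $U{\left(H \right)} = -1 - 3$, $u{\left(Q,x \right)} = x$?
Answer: $- \frac{1}{243} \approx -0.0041152$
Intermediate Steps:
$U{\left(H \right)} = -4$
$d = - \frac{3}{2}$ ($d = \left(-49\right) \frac{1}{2} + 23 \cdot 1 = - \frac{49}{2} + 23 = - \frac{3}{2} \approx -1.5$)
$M{\left(W,v \right)} = - \frac{1}{3}$ ($M{\left(W,v \right)} = \frac{1}{3} + \frac{1}{6} \left(-4\right) = \frac{1}{3} - \frac{2}{3} = - \frac{1}{3}$)
$\frac{M{\left(d,-23 \right)}}{u{\left(-5,81 \right)}} = - \frac{1}{3 \cdot 81} = \left(- \frac{1}{3}\right) \frac{1}{81} = - \frac{1}{243}$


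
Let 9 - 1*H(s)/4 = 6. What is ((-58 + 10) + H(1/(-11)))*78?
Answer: -2808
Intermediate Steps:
H(s) = 12 (H(s) = 36 - 4*6 = 36 - 24 = 12)
((-58 + 10) + H(1/(-11)))*78 = ((-58 + 10) + 12)*78 = (-48 + 12)*78 = -36*78 = -2808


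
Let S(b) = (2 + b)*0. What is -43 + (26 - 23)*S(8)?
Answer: -43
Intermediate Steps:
S(b) = 0
-43 + (26 - 23)*S(8) = -43 + (26 - 23)*0 = -43 + 3*0 = -43 + 0 = -43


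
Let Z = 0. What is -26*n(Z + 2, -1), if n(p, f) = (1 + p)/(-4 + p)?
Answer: 39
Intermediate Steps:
n(p, f) = (1 + p)/(-4 + p)
-26*n(Z + 2, -1) = -26*(1 + (0 + 2))/(-4 + (0 + 2)) = -26*(1 + 2)/(-4 + 2) = -26*3/(-2) = -(-13)*3 = -26*(-3/2) = 39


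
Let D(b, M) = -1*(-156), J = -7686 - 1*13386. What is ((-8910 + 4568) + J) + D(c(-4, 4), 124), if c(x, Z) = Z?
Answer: -25258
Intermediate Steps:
J = -21072 (J = -7686 - 13386 = -21072)
D(b, M) = 156
((-8910 + 4568) + J) + D(c(-4, 4), 124) = ((-8910 + 4568) - 21072) + 156 = (-4342 - 21072) + 156 = -25414 + 156 = -25258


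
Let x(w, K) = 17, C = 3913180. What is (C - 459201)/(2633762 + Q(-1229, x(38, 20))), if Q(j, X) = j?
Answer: 3453979/2632533 ≈ 1.3120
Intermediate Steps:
(C - 459201)/(2633762 + Q(-1229, x(38, 20))) = (3913180 - 459201)/(2633762 - 1229) = 3453979/2632533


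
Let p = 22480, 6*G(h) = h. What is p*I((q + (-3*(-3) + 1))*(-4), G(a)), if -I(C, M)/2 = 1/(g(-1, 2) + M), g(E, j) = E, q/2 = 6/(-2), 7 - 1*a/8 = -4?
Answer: -134880/41 ≈ -3289.8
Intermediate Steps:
a = 88 (a = 56 - 8*(-4) = 56 + 32 = 88)
G(h) = h/6
q = -6 (q = 2*(6/(-2)) = 2*(6*(-½)) = 2*(-3) = -6)
I(C, M) = -2/(-1 + M)
p*I((q + (-3*(-3) + 1))*(-4), G(a)) = 22480*(-2/(-1 + (⅙)*88)) = 22480*(-2/(-1 + 44/3)) = 22480*(-2/41/3) = 22480*(-2*3/41) = 22480*(-6/41) = -134880/41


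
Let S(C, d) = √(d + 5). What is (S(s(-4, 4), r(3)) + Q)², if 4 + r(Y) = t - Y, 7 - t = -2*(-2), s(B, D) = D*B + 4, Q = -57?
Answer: 3136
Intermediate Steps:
s(B, D) = 4 + B*D (s(B, D) = B*D + 4 = 4 + B*D)
t = 3 (t = 7 - (-2)*(-2) = 7 - 1*4 = 7 - 4 = 3)
r(Y) = -1 - Y (r(Y) = -4 + (3 - Y) = -1 - Y)
S(C, d) = √(5 + d)
(S(s(-4, 4), r(3)) + Q)² = (√(5 + (-1 - 1*3)) - 57)² = (√(5 + (-1 - 3)) - 57)² = (√(5 - 4) - 57)² = (√1 - 57)² = (1 - 57)² = (-56)² = 3136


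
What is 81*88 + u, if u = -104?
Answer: 7024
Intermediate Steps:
81*88 + u = 81*88 - 104 = 7128 - 104 = 7024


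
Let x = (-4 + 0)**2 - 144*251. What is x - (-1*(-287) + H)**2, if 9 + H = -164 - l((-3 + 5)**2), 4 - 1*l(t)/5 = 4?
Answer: -49124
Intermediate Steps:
l(t) = 0 (l(t) = 20 - 5*4 = 20 - 20 = 0)
H = -173 (H = -9 + (-164 - 1*0) = -9 + (-164 + 0) = -9 - 164 = -173)
x = -36128 (x = (-4)**2 - 36144 = 16 - 36144 = -36128)
x - (-1*(-287) + H)**2 = -36128 - (-1*(-287) - 173)**2 = -36128 - (287 - 173)**2 = -36128 - 1*114**2 = -36128 - 1*12996 = -36128 - 12996 = -49124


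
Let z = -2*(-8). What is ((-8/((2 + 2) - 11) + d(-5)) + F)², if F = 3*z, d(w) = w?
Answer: 95481/49 ≈ 1948.6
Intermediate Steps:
z = 16
F = 48 (F = 3*16 = 48)
((-8/((2 + 2) - 11) + d(-5)) + F)² = ((-8/((2 + 2) - 11) - 5) + 48)² = ((-8/(4 - 11) - 5) + 48)² = ((-8/(-7) - 5) + 48)² = ((-8*(-⅐) - 5) + 48)² = ((8/7 - 5) + 48)² = (-27/7 + 48)² = (309/7)² = 95481/49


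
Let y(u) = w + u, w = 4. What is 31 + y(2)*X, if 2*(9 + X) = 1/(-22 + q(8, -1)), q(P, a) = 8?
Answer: -325/14 ≈ -23.214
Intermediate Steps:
y(u) = 4 + u
X = -253/28 (X = -9 + 1/(2*(-22 + 8)) = -9 + (½)/(-14) = -9 + (½)*(-1/14) = -9 - 1/28 = -253/28 ≈ -9.0357)
31 + y(2)*X = 31 + (4 + 2)*(-253/28) = 31 + 6*(-253/28) = 31 - 759/14 = -325/14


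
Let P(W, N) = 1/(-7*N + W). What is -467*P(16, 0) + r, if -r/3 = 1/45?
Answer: -7021/240 ≈ -29.254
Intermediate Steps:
r = -1/15 (r = -3/45 = -1/15 ≈ -0.066667)
P(W, N) = 1/(W - 7*N)
-467*P(16, 0) + r = -(-467)/(-1*16 + 7*0) - 1/15 = -(-467)/(-16 + 0) - 1/15 = -(-467)/(-16) - 1/15 = -(-467)*(-1)/16 - 1/15 = -467*1/16 - 1/15 = -467/16 - 1/15 = -7021/240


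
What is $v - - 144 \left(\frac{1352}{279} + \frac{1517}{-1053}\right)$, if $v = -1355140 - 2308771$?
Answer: $- \frac{13287226685}{3627} \approx -3.6634 \cdot 10^{6}$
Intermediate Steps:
$v = -3663911$
$v - - 144 \left(\frac{1352}{279} + \frac{1517}{-1053}\right) = -3663911 - - 144 \left(\frac{1352}{279} + \frac{1517}{-1053}\right) = -3663911 - - 144 \left(1352 \cdot \frac{1}{279} + 1517 \left(- \frac{1}{1053}\right)\right) = -3663911 - - 144 \left(\frac{1352}{279} - \frac{1517}{1053}\right) = -3663911 - \left(-144\right) \frac{111157}{32643} = -3663911 - - \frac{1778512}{3627} = -3663911 + \frac{1778512}{3627} = - \frac{13287226685}{3627}$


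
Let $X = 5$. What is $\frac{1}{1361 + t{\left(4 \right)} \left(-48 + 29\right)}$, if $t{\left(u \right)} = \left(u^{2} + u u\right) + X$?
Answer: $\frac{1}{658} \approx 0.0015198$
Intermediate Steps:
$t{\left(u \right)} = 5 + 2 u^{2}$ ($t{\left(u \right)} = \left(u^{2} + u u\right) + 5 = \left(u^{2} + u^{2}\right) + 5 = 2 u^{2} + 5 = 5 + 2 u^{2}$)
$\frac{1}{1361 + t{\left(4 \right)} \left(-48 + 29\right)} = \frac{1}{1361 + \left(5 + 2 \cdot 4^{2}\right) \left(-48 + 29\right)} = \frac{1}{1361 + \left(5 + 2 \cdot 16\right) \left(-19\right)} = \frac{1}{1361 + \left(5 + 32\right) \left(-19\right)} = \frac{1}{1361 + 37 \left(-19\right)} = \frac{1}{1361 - 703} = \frac{1}{658}$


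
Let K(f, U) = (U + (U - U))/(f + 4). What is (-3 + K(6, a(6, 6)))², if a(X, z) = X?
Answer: 144/25 ≈ 5.7600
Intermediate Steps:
K(f, U) = U/(4 + f) (K(f, U) = (U + 0)/(4 + f) = U/(4 + f))
(-3 + K(6, a(6, 6)))² = (-3 + 6/(4 + 6))² = (-3 + 6/10)² = (-3 + 6*(⅒))² = (-3 + ⅗)² = (-12/5)² = 144/25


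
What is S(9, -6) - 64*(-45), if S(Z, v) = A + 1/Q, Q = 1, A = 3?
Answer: 2884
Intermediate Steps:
S(Z, v) = 4 (S(Z, v) = 3 + 1/1 = 3 + 1 = 4)
S(9, -6) - 64*(-45) = 4 - 64*(-45) = 4 + 2880 = 2884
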